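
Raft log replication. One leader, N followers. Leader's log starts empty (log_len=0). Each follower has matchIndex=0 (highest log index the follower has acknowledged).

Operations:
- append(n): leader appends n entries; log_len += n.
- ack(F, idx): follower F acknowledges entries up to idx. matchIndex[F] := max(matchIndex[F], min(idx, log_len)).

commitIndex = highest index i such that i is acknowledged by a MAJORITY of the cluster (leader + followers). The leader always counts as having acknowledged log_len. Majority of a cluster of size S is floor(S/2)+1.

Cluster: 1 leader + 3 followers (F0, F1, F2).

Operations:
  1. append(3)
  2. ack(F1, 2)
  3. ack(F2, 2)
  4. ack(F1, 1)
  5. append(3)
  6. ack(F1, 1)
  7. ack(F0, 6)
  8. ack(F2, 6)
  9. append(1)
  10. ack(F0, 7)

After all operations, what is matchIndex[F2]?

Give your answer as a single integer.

Answer: 6

Derivation:
Op 1: append 3 -> log_len=3
Op 2: F1 acks idx 2 -> match: F0=0 F1=2 F2=0; commitIndex=0
Op 3: F2 acks idx 2 -> match: F0=0 F1=2 F2=2; commitIndex=2
Op 4: F1 acks idx 1 -> match: F0=0 F1=2 F2=2; commitIndex=2
Op 5: append 3 -> log_len=6
Op 6: F1 acks idx 1 -> match: F0=0 F1=2 F2=2; commitIndex=2
Op 7: F0 acks idx 6 -> match: F0=6 F1=2 F2=2; commitIndex=2
Op 8: F2 acks idx 6 -> match: F0=6 F1=2 F2=6; commitIndex=6
Op 9: append 1 -> log_len=7
Op 10: F0 acks idx 7 -> match: F0=7 F1=2 F2=6; commitIndex=6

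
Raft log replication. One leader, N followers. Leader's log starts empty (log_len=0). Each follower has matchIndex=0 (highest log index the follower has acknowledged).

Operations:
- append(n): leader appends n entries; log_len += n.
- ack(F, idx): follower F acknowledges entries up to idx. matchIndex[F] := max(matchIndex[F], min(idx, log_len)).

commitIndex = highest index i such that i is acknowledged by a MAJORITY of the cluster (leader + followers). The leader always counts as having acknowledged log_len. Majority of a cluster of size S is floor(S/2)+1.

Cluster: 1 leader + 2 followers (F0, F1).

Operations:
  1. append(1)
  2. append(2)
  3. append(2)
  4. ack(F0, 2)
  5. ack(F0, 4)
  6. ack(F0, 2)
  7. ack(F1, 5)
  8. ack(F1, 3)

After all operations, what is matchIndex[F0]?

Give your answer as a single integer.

Answer: 4

Derivation:
Op 1: append 1 -> log_len=1
Op 2: append 2 -> log_len=3
Op 3: append 2 -> log_len=5
Op 4: F0 acks idx 2 -> match: F0=2 F1=0; commitIndex=2
Op 5: F0 acks idx 4 -> match: F0=4 F1=0; commitIndex=4
Op 6: F0 acks idx 2 -> match: F0=4 F1=0; commitIndex=4
Op 7: F1 acks idx 5 -> match: F0=4 F1=5; commitIndex=5
Op 8: F1 acks idx 3 -> match: F0=4 F1=5; commitIndex=5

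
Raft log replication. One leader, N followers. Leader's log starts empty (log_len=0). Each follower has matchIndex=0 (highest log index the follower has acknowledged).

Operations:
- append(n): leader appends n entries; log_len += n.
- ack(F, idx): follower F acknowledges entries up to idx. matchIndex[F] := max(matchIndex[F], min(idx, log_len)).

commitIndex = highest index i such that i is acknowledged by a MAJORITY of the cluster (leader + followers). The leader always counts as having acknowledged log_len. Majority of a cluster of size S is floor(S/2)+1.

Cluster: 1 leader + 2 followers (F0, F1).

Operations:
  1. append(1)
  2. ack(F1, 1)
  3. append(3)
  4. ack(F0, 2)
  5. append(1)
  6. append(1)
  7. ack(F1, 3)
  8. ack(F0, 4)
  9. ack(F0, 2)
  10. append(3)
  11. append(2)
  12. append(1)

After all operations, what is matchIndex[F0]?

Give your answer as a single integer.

Answer: 4

Derivation:
Op 1: append 1 -> log_len=1
Op 2: F1 acks idx 1 -> match: F0=0 F1=1; commitIndex=1
Op 3: append 3 -> log_len=4
Op 4: F0 acks idx 2 -> match: F0=2 F1=1; commitIndex=2
Op 5: append 1 -> log_len=5
Op 6: append 1 -> log_len=6
Op 7: F1 acks idx 3 -> match: F0=2 F1=3; commitIndex=3
Op 8: F0 acks idx 4 -> match: F0=4 F1=3; commitIndex=4
Op 9: F0 acks idx 2 -> match: F0=4 F1=3; commitIndex=4
Op 10: append 3 -> log_len=9
Op 11: append 2 -> log_len=11
Op 12: append 1 -> log_len=12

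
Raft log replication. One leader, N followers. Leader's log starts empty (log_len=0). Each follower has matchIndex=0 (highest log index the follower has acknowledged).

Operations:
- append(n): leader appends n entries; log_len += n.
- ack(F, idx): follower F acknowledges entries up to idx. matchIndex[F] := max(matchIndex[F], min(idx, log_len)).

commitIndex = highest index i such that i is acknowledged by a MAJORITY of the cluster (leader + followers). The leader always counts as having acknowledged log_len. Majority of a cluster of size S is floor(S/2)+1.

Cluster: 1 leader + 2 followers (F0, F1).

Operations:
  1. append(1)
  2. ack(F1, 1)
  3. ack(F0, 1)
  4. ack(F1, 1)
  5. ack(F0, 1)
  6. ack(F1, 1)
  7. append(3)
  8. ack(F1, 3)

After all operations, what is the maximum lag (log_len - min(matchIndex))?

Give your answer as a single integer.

Op 1: append 1 -> log_len=1
Op 2: F1 acks idx 1 -> match: F0=0 F1=1; commitIndex=1
Op 3: F0 acks idx 1 -> match: F0=1 F1=1; commitIndex=1
Op 4: F1 acks idx 1 -> match: F0=1 F1=1; commitIndex=1
Op 5: F0 acks idx 1 -> match: F0=1 F1=1; commitIndex=1
Op 6: F1 acks idx 1 -> match: F0=1 F1=1; commitIndex=1
Op 7: append 3 -> log_len=4
Op 8: F1 acks idx 3 -> match: F0=1 F1=3; commitIndex=3

Answer: 3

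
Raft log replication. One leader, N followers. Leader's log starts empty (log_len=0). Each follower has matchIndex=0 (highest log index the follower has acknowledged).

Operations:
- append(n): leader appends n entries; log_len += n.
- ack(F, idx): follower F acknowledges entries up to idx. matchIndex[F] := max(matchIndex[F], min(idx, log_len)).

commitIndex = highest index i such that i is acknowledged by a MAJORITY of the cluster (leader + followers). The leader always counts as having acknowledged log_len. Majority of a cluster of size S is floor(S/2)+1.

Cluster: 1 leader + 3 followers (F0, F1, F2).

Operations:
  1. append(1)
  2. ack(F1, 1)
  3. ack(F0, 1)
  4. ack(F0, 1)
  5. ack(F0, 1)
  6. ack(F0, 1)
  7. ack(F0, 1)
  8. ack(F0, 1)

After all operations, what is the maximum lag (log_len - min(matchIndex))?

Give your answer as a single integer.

Op 1: append 1 -> log_len=1
Op 2: F1 acks idx 1 -> match: F0=0 F1=1 F2=0; commitIndex=0
Op 3: F0 acks idx 1 -> match: F0=1 F1=1 F2=0; commitIndex=1
Op 4: F0 acks idx 1 -> match: F0=1 F1=1 F2=0; commitIndex=1
Op 5: F0 acks idx 1 -> match: F0=1 F1=1 F2=0; commitIndex=1
Op 6: F0 acks idx 1 -> match: F0=1 F1=1 F2=0; commitIndex=1
Op 7: F0 acks idx 1 -> match: F0=1 F1=1 F2=0; commitIndex=1
Op 8: F0 acks idx 1 -> match: F0=1 F1=1 F2=0; commitIndex=1

Answer: 1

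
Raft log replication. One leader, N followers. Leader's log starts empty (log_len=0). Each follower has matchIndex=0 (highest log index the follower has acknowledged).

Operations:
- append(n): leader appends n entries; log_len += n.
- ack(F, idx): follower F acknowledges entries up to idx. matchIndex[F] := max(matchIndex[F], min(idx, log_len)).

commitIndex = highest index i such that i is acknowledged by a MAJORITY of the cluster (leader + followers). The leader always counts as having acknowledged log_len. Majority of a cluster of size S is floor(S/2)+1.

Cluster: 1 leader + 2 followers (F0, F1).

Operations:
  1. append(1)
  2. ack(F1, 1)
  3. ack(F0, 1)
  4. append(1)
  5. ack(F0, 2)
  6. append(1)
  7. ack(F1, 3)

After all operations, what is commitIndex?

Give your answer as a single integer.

Answer: 3

Derivation:
Op 1: append 1 -> log_len=1
Op 2: F1 acks idx 1 -> match: F0=0 F1=1; commitIndex=1
Op 3: F0 acks idx 1 -> match: F0=1 F1=1; commitIndex=1
Op 4: append 1 -> log_len=2
Op 5: F0 acks idx 2 -> match: F0=2 F1=1; commitIndex=2
Op 6: append 1 -> log_len=3
Op 7: F1 acks idx 3 -> match: F0=2 F1=3; commitIndex=3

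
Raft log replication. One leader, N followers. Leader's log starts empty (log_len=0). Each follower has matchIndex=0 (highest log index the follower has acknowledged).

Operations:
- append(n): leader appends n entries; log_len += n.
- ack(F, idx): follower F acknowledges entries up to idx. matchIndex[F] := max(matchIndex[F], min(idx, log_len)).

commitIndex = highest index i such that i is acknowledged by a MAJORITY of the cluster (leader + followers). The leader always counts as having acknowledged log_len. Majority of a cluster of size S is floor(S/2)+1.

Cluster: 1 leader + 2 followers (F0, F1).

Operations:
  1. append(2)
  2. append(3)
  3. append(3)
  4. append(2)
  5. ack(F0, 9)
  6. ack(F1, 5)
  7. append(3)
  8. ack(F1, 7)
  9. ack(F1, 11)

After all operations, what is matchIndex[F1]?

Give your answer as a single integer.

Answer: 11

Derivation:
Op 1: append 2 -> log_len=2
Op 2: append 3 -> log_len=5
Op 3: append 3 -> log_len=8
Op 4: append 2 -> log_len=10
Op 5: F0 acks idx 9 -> match: F0=9 F1=0; commitIndex=9
Op 6: F1 acks idx 5 -> match: F0=9 F1=5; commitIndex=9
Op 7: append 3 -> log_len=13
Op 8: F1 acks idx 7 -> match: F0=9 F1=7; commitIndex=9
Op 9: F1 acks idx 11 -> match: F0=9 F1=11; commitIndex=11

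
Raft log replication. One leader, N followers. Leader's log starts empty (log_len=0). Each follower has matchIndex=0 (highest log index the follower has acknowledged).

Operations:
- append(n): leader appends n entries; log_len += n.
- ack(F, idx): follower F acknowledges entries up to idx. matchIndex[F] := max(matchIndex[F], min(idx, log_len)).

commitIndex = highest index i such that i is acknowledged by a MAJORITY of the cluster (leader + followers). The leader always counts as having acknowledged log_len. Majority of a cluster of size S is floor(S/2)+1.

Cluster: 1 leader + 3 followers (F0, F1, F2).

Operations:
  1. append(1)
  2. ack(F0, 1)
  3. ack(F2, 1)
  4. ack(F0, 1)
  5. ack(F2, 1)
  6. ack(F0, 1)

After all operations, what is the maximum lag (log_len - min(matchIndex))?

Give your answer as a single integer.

Op 1: append 1 -> log_len=1
Op 2: F0 acks idx 1 -> match: F0=1 F1=0 F2=0; commitIndex=0
Op 3: F2 acks idx 1 -> match: F0=1 F1=0 F2=1; commitIndex=1
Op 4: F0 acks idx 1 -> match: F0=1 F1=0 F2=1; commitIndex=1
Op 5: F2 acks idx 1 -> match: F0=1 F1=0 F2=1; commitIndex=1
Op 6: F0 acks idx 1 -> match: F0=1 F1=0 F2=1; commitIndex=1

Answer: 1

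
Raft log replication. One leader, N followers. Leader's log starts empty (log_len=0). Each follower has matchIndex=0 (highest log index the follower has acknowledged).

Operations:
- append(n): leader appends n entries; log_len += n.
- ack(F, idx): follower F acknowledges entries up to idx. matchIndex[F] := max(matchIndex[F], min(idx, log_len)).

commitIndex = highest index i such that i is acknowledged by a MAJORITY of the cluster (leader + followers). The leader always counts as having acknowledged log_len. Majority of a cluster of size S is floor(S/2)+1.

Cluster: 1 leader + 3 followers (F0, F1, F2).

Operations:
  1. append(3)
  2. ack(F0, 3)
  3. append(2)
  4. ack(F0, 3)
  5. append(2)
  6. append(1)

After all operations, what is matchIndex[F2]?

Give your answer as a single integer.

Answer: 0

Derivation:
Op 1: append 3 -> log_len=3
Op 2: F0 acks idx 3 -> match: F0=3 F1=0 F2=0; commitIndex=0
Op 3: append 2 -> log_len=5
Op 4: F0 acks idx 3 -> match: F0=3 F1=0 F2=0; commitIndex=0
Op 5: append 2 -> log_len=7
Op 6: append 1 -> log_len=8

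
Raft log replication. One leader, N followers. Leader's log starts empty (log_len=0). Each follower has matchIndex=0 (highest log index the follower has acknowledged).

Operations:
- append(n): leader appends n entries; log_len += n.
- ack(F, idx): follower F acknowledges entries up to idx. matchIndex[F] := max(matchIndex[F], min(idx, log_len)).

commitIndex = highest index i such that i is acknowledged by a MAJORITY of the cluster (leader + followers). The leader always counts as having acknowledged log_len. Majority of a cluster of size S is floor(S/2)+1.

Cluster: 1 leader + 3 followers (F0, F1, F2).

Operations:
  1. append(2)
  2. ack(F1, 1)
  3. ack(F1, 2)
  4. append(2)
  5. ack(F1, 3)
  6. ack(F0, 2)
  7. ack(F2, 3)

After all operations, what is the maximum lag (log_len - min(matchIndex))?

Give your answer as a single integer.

Op 1: append 2 -> log_len=2
Op 2: F1 acks idx 1 -> match: F0=0 F1=1 F2=0; commitIndex=0
Op 3: F1 acks idx 2 -> match: F0=0 F1=2 F2=0; commitIndex=0
Op 4: append 2 -> log_len=4
Op 5: F1 acks idx 3 -> match: F0=0 F1=3 F2=0; commitIndex=0
Op 6: F0 acks idx 2 -> match: F0=2 F1=3 F2=0; commitIndex=2
Op 7: F2 acks idx 3 -> match: F0=2 F1=3 F2=3; commitIndex=3

Answer: 2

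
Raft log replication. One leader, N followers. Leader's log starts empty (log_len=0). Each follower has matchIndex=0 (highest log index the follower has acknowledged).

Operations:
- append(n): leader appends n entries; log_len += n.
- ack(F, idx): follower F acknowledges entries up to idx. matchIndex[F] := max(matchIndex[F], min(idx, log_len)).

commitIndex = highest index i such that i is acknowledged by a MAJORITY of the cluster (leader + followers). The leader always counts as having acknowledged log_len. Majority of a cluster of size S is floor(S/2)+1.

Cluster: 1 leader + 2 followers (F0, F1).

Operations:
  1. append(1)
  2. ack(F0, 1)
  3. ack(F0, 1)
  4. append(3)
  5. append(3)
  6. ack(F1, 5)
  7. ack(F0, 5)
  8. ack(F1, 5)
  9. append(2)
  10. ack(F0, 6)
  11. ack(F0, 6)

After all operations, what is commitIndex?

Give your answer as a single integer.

Answer: 6

Derivation:
Op 1: append 1 -> log_len=1
Op 2: F0 acks idx 1 -> match: F0=1 F1=0; commitIndex=1
Op 3: F0 acks idx 1 -> match: F0=1 F1=0; commitIndex=1
Op 4: append 3 -> log_len=4
Op 5: append 3 -> log_len=7
Op 6: F1 acks idx 5 -> match: F0=1 F1=5; commitIndex=5
Op 7: F0 acks idx 5 -> match: F0=5 F1=5; commitIndex=5
Op 8: F1 acks idx 5 -> match: F0=5 F1=5; commitIndex=5
Op 9: append 2 -> log_len=9
Op 10: F0 acks idx 6 -> match: F0=6 F1=5; commitIndex=6
Op 11: F0 acks idx 6 -> match: F0=6 F1=5; commitIndex=6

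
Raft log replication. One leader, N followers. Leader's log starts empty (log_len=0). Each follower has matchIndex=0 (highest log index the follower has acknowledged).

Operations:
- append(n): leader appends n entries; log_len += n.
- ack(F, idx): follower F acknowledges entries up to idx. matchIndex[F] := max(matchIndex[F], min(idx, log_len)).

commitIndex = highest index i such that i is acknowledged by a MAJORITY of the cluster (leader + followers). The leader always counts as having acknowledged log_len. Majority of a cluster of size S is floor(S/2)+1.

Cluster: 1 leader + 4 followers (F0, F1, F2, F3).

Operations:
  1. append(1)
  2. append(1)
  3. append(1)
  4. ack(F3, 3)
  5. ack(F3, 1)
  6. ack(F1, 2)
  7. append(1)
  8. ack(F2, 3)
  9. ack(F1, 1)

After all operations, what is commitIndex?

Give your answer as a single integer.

Answer: 3

Derivation:
Op 1: append 1 -> log_len=1
Op 2: append 1 -> log_len=2
Op 3: append 1 -> log_len=3
Op 4: F3 acks idx 3 -> match: F0=0 F1=0 F2=0 F3=3; commitIndex=0
Op 5: F3 acks idx 1 -> match: F0=0 F1=0 F2=0 F3=3; commitIndex=0
Op 6: F1 acks idx 2 -> match: F0=0 F1=2 F2=0 F3=3; commitIndex=2
Op 7: append 1 -> log_len=4
Op 8: F2 acks idx 3 -> match: F0=0 F1=2 F2=3 F3=3; commitIndex=3
Op 9: F1 acks idx 1 -> match: F0=0 F1=2 F2=3 F3=3; commitIndex=3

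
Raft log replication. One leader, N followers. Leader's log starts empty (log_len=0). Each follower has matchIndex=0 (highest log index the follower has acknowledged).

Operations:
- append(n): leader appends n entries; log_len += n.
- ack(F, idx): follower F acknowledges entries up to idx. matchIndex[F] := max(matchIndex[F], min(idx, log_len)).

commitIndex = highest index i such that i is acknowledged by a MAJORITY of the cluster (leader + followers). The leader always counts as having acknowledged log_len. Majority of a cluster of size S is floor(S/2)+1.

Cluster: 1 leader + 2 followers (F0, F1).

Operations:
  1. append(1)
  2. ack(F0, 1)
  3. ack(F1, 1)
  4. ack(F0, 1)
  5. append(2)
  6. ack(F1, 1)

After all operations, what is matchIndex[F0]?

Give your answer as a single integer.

Answer: 1

Derivation:
Op 1: append 1 -> log_len=1
Op 2: F0 acks idx 1 -> match: F0=1 F1=0; commitIndex=1
Op 3: F1 acks idx 1 -> match: F0=1 F1=1; commitIndex=1
Op 4: F0 acks idx 1 -> match: F0=1 F1=1; commitIndex=1
Op 5: append 2 -> log_len=3
Op 6: F1 acks idx 1 -> match: F0=1 F1=1; commitIndex=1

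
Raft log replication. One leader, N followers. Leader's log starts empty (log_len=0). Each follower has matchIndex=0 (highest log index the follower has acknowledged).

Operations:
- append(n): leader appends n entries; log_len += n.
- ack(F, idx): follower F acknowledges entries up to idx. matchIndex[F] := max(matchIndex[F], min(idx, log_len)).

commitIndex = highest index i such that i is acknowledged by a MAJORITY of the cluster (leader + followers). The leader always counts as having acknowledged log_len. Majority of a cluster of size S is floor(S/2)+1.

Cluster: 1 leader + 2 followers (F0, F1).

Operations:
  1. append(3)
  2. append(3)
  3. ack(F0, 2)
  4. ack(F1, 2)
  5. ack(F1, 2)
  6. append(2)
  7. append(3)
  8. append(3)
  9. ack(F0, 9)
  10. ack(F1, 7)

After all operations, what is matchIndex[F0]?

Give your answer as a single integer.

Op 1: append 3 -> log_len=3
Op 2: append 3 -> log_len=6
Op 3: F0 acks idx 2 -> match: F0=2 F1=0; commitIndex=2
Op 4: F1 acks idx 2 -> match: F0=2 F1=2; commitIndex=2
Op 5: F1 acks idx 2 -> match: F0=2 F1=2; commitIndex=2
Op 6: append 2 -> log_len=8
Op 7: append 3 -> log_len=11
Op 8: append 3 -> log_len=14
Op 9: F0 acks idx 9 -> match: F0=9 F1=2; commitIndex=9
Op 10: F1 acks idx 7 -> match: F0=9 F1=7; commitIndex=9

Answer: 9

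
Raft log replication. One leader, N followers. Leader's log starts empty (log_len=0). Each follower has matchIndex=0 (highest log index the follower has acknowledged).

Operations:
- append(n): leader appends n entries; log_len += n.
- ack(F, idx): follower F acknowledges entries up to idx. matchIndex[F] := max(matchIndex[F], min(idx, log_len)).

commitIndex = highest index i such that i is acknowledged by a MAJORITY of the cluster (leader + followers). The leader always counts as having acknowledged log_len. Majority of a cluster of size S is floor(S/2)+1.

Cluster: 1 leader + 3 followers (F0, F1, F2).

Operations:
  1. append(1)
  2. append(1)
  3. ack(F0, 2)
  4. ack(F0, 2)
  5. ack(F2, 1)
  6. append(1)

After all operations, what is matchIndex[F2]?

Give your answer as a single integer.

Answer: 1

Derivation:
Op 1: append 1 -> log_len=1
Op 2: append 1 -> log_len=2
Op 3: F0 acks idx 2 -> match: F0=2 F1=0 F2=0; commitIndex=0
Op 4: F0 acks idx 2 -> match: F0=2 F1=0 F2=0; commitIndex=0
Op 5: F2 acks idx 1 -> match: F0=2 F1=0 F2=1; commitIndex=1
Op 6: append 1 -> log_len=3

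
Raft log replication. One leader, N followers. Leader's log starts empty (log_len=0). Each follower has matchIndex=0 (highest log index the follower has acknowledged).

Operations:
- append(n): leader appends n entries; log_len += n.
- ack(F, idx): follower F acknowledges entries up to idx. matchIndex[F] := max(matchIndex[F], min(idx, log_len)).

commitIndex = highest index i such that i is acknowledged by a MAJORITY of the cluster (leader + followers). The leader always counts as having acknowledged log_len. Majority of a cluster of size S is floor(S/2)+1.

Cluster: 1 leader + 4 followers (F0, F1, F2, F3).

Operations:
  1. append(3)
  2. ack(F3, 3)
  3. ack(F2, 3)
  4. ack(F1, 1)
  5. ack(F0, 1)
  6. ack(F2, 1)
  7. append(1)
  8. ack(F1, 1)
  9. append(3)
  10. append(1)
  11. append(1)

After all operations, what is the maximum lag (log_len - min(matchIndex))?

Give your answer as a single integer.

Op 1: append 3 -> log_len=3
Op 2: F3 acks idx 3 -> match: F0=0 F1=0 F2=0 F3=3; commitIndex=0
Op 3: F2 acks idx 3 -> match: F0=0 F1=0 F2=3 F3=3; commitIndex=3
Op 4: F1 acks idx 1 -> match: F0=0 F1=1 F2=3 F3=3; commitIndex=3
Op 5: F0 acks idx 1 -> match: F0=1 F1=1 F2=3 F3=3; commitIndex=3
Op 6: F2 acks idx 1 -> match: F0=1 F1=1 F2=3 F3=3; commitIndex=3
Op 7: append 1 -> log_len=4
Op 8: F1 acks idx 1 -> match: F0=1 F1=1 F2=3 F3=3; commitIndex=3
Op 9: append 3 -> log_len=7
Op 10: append 1 -> log_len=8
Op 11: append 1 -> log_len=9

Answer: 8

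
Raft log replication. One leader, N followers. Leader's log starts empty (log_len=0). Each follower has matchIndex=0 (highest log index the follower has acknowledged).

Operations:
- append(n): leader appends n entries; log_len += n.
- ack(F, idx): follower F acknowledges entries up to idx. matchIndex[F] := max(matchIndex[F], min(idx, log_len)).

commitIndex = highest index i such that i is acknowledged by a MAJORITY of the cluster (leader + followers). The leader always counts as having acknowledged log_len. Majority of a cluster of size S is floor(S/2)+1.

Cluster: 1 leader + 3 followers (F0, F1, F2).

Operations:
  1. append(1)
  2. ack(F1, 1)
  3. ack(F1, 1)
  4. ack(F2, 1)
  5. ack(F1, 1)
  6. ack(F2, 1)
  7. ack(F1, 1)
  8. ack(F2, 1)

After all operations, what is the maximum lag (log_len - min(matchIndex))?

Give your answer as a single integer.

Op 1: append 1 -> log_len=1
Op 2: F1 acks idx 1 -> match: F0=0 F1=1 F2=0; commitIndex=0
Op 3: F1 acks idx 1 -> match: F0=0 F1=1 F2=0; commitIndex=0
Op 4: F2 acks idx 1 -> match: F0=0 F1=1 F2=1; commitIndex=1
Op 5: F1 acks idx 1 -> match: F0=0 F1=1 F2=1; commitIndex=1
Op 6: F2 acks idx 1 -> match: F0=0 F1=1 F2=1; commitIndex=1
Op 7: F1 acks idx 1 -> match: F0=0 F1=1 F2=1; commitIndex=1
Op 8: F2 acks idx 1 -> match: F0=0 F1=1 F2=1; commitIndex=1

Answer: 1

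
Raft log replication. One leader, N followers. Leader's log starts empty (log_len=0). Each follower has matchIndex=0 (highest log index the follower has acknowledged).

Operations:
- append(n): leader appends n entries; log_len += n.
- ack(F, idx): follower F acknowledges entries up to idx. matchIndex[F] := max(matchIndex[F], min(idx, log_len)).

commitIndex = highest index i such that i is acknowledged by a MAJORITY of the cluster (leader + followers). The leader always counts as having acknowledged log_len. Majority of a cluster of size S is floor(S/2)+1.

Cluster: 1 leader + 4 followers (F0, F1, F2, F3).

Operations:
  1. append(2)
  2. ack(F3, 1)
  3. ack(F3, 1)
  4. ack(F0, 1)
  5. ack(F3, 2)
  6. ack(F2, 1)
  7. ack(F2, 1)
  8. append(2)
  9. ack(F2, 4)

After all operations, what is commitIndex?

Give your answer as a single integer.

Op 1: append 2 -> log_len=2
Op 2: F3 acks idx 1 -> match: F0=0 F1=0 F2=0 F3=1; commitIndex=0
Op 3: F3 acks idx 1 -> match: F0=0 F1=0 F2=0 F3=1; commitIndex=0
Op 4: F0 acks idx 1 -> match: F0=1 F1=0 F2=0 F3=1; commitIndex=1
Op 5: F3 acks idx 2 -> match: F0=1 F1=0 F2=0 F3=2; commitIndex=1
Op 6: F2 acks idx 1 -> match: F0=1 F1=0 F2=1 F3=2; commitIndex=1
Op 7: F2 acks idx 1 -> match: F0=1 F1=0 F2=1 F3=2; commitIndex=1
Op 8: append 2 -> log_len=4
Op 9: F2 acks idx 4 -> match: F0=1 F1=0 F2=4 F3=2; commitIndex=2

Answer: 2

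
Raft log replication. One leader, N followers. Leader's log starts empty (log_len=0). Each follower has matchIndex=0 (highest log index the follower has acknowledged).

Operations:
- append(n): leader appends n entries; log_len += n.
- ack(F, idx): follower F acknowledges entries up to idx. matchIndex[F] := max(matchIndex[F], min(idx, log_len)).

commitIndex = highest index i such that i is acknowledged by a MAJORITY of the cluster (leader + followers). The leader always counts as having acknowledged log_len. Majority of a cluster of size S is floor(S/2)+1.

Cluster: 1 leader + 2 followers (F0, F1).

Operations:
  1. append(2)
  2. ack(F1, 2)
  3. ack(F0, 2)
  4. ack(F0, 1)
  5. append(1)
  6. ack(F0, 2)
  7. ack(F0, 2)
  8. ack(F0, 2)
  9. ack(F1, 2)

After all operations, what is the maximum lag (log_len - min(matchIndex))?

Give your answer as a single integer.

Op 1: append 2 -> log_len=2
Op 2: F1 acks idx 2 -> match: F0=0 F1=2; commitIndex=2
Op 3: F0 acks idx 2 -> match: F0=2 F1=2; commitIndex=2
Op 4: F0 acks idx 1 -> match: F0=2 F1=2; commitIndex=2
Op 5: append 1 -> log_len=3
Op 6: F0 acks idx 2 -> match: F0=2 F1=2; commitIndex=2
Op 7: F0 acks idx 2 -> match: F0=2 F1=2; commitIndex=2
Op 8: F0 acks idx 2 -> match: F0=2 F1=2; commitIndex=2
Op 9: F1 acks idx 2 -> match: F0=2 F1=2; commitIndex=2

Answer: 1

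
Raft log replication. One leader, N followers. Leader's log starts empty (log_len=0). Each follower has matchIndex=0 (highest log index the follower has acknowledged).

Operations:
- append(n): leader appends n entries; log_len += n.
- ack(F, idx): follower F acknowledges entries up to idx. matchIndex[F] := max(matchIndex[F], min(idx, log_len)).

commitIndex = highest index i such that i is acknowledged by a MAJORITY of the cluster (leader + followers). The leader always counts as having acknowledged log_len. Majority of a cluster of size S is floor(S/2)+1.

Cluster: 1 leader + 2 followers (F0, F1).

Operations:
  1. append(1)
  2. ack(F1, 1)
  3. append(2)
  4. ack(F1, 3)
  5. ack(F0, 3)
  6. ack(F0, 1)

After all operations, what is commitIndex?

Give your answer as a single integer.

Answer: 3

Derivation:
Op 1: append 1 -> log_len=1
Op 2: F1 acks idx 1 -> match: F0=0 F1=1; commitIndex=1
Op 3: append 2 -> log_len=3
Op 4: F1 acks idx 3 -> match: F0=0 F1=3; commitIndex=3
Op 5: F0 acks idx 3 -> match: F0=3 F1=3; commitIndex=3
Op 6: F0 acks idx 1 -> match: F0=3 F1=3; commitIndex=3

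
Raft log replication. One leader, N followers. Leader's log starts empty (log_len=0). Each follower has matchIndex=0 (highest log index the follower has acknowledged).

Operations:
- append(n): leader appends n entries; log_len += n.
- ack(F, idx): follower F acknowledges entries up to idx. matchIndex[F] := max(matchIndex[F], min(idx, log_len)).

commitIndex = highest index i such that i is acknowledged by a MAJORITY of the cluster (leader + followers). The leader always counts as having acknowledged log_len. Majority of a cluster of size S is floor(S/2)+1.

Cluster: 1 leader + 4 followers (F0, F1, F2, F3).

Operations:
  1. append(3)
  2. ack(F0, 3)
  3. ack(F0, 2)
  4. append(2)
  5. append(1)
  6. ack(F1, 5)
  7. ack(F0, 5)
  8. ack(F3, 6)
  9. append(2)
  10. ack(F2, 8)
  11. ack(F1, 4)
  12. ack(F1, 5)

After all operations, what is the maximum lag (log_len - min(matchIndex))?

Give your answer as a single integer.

Answer: 3

Derivation:
Op 1: append 3 -> log_len=3
Op 2: F0 acks idx 3 -> match: F0=3 F1=0 F2=0 F3=0; commitIndex=0
Op 3: F0 acks idx 2 -> match: F0=3 F1=0 F2=0 F3=0; commitIndex=0
Op 4: append 2 -> log_len=5
Op 5: append 1 -> log_len=6
Op 6: F1 acks idx 5 -> match: F0=3 F1=5 F2=0 F3=0; commitIndex=3
Op 7: F0 acks idx 5 -> match: F0=5 F1=5 F2=0 F3=0; commitIndex=5
Op 8: F3 acks idx 6 -> match: F0=5 F1=5 F2=0 F3=6; commitIndex=5
Op 9: append 2 -> log_len=8
Op 10: F2 acks idx 8 -> match: F0=5 F1=5 F2=8 F3=6; commitIndex=6
Op 11: F1 acks idx 4 -> match: F0=5 F1=5 F2=8 F3=6; commitIndex=6
Op 12: F1 acks idx 5 -> match: F0=5 F1=5 F2=8 F3=6; commitIndex=6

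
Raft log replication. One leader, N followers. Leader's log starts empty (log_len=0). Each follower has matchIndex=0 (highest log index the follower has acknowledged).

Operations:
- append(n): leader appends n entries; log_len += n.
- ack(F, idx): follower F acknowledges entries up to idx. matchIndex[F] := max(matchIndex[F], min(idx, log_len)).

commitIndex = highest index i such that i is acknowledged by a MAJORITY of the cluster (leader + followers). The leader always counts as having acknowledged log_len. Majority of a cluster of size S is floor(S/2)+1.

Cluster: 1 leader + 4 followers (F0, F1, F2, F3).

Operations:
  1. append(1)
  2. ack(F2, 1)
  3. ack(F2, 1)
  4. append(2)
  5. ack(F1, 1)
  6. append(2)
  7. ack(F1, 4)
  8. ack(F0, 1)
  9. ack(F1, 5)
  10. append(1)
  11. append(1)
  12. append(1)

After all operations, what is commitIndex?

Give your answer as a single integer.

Answer: 1

Derivation:
Op 1: append 1 -> log_len=1
Op 2: F2 acks idx 1 -> match: F0=0 F1=0 F2=1 F3=0; commitIndex=0
Op 3: F2 acks idx 1 -> match: F0=0 F1=0 F2=1 F3=0; commitIndex=0
Op 4: append 2 -> log_len=3
Op 5: F1 acks idx 1 -> match: F0=0 F1=1 F2=1 F3=0; commitIndex=1
Op 6: append 2 -> log_len=5
Op 7: F1 acks idx 4 -> match: F0=0 F1=4 F2=1 F3=0; commitIndex=1
Op 8: F0 acks idx 1 -> match: F0=1 F1=4 F2=1 F3=0; commitIndex=1
Op 9: F1 acks idx 5 -> match: F0=1 F1=5 F2=1 F3=0; commitIndex=1
Op 10: append 1 -> log_len=6
Op 11: append 1 -> log_len=7
Op 12: append 1 -> log_len=8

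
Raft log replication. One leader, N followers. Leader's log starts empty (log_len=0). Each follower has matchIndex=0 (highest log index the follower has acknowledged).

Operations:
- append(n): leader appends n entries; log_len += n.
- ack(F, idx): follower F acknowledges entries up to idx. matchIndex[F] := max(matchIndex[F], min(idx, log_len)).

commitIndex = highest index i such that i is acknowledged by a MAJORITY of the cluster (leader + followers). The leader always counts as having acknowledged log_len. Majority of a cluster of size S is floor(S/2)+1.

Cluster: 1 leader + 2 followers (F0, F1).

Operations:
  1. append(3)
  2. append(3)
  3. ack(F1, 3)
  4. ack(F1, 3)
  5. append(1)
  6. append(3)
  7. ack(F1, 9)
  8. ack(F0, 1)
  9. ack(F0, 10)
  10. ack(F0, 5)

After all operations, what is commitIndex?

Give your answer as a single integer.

Op 1: append 3 -> log_len=3
Op 2: append 3 -> log_len=6
Op 3: F1 acks idx 3 -> match: F0=0 F1=3; commitIndex=3
Op 4: F1 acks idx 3 -> match: F0=0 F1=3; commitIndex=3
Op 5: append 1 -> log_len=7
Op 6: append 3 -> log_len=10
Op 7: F1 acks idx 9 -> match: F0=0 F1=9; commitIndex=9
Op 8: F0 acks idx 1 -> match: F0=1 F1=9; commitIndex=9
Op 9: F0 acks idx 10 -> match: F0=10 F1=9; commitIndex=10
Op 10: F0 acks idx 5 -> match: F0=10 F1=9; commitIndex=10

Answer: 10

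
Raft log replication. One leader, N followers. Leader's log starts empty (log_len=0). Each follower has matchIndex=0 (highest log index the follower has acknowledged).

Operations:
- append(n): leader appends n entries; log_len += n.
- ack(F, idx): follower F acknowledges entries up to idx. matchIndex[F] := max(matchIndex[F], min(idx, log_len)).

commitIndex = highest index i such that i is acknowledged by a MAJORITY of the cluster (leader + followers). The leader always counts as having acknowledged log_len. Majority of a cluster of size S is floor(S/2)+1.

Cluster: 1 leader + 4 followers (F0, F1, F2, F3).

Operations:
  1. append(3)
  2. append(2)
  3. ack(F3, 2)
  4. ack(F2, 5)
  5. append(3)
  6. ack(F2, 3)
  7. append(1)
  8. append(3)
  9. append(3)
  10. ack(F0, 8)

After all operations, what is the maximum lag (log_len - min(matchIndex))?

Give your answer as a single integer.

Answer: 15

Derivation:
Op 1: append 3 -> log_len=3
Op 2: append 2 -> log_len=5
Op 3: F3 acks idx 2 -> match: F0=0 F1=0 F2=0 F3=2; commitIndex=0
Op 4: F2 acks idx 5 -> match: F0=0 F1=0 F2=5 F3=2; commitIndex=2
Op 5: append 3 -> log_len=8
Op 6: F2 acks idx 3 -> match: F0=0 F1=0 F2=5 F3=2; commitIndex=2
Op 7: append 1 -> log_len=9
Op 8: append 3 -> log_len=12
Op 9: append 3 -> log_len=15
Op 10: F0 acks idx 8 -> match: F0=8 F1=0 F2=5 F3=2; commitIndex=5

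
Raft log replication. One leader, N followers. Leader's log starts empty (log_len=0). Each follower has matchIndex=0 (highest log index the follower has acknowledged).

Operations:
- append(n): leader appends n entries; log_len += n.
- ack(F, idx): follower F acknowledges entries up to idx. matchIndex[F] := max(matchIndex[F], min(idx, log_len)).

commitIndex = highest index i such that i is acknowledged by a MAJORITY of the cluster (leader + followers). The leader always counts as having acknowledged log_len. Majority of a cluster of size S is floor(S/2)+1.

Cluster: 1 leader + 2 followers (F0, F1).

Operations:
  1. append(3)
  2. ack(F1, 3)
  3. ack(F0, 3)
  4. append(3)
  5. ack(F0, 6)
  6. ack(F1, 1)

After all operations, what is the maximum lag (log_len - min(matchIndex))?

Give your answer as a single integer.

Op 1: append 3 -> log_len=3
Op 2: F1 acks idx 3 -> match: F0=0 F1=3; commitIndex=3
Op 3: F0 acks idx 3 -> match: F0=3 F1=3; commitIndex=3
Op 4: append 3 -> log_len=6
Op 5: F0 acks idx 6 -> match: F0=6 F1=3; commitIndex=6
Op 6: F1 acks idx 1 -> match: F0=6 F1=3; commitIndex=6

Answer: 3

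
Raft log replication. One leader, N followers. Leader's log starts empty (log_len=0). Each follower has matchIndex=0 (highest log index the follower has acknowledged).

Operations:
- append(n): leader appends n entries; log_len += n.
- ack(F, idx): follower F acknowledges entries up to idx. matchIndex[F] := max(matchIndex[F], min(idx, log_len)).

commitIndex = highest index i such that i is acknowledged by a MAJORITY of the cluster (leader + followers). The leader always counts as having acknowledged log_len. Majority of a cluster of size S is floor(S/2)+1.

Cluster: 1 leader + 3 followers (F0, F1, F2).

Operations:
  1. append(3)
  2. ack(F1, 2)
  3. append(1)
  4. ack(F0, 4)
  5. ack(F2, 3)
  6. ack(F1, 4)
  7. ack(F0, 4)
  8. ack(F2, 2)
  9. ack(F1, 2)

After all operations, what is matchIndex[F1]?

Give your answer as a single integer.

Answer: 4

Derivation:
Op 1: append 3 -> log_len=3
Op 2: F1 acks idx 2 -> match: F0=0 F1=2 F2=0; commitIndex=0
Op 3: append 1 -> log_len=4
Op 4: F0 acks idx 4 -> match: F0=4 F1=2 F2=0; commitIndex=2
Op 5: F2 acks idx 3 -> match: F0=4 F1=2 F2=3; commitIndex=3
Op 6: F1 acks idx 4 -> match: F0=4 F1=4 F2=3; commitIndex=4
Op 7: F0 acks idx 4 -> match: F0=4 F1=4 F2=3; commitIndex=4
Op 8: F2 acks idx 2 -> match: F0=4 F1=4 F2=3; commitIndex=4
Op 9: F1 acks idx 2 -> match: F0=4 F1=4 F2=3; commitIndex=4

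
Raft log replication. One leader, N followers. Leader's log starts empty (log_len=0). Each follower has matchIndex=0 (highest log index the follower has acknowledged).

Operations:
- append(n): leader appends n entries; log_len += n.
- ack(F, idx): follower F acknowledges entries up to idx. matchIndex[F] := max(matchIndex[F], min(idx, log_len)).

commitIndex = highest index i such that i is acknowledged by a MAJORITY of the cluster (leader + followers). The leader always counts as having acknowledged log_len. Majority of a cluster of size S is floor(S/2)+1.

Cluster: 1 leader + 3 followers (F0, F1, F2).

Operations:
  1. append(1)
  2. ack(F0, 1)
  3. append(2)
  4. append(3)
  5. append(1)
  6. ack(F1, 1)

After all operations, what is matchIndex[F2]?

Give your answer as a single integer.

Answer: 0

Derivation:
Op 1: append 1 -> log_len=1
Op 2: F0 acks idx 1 -> match: F0=1 F1=0 F2=0; commitIndex=0
Op 3: append 2 -> log_len=3
Op 4: append 3 -> log_len=6
Op 5: append 1 -> log_len=7
Op 6: F1 acks idx 1 -> match: F0=1 F1=1 F2=0; commitIndex=1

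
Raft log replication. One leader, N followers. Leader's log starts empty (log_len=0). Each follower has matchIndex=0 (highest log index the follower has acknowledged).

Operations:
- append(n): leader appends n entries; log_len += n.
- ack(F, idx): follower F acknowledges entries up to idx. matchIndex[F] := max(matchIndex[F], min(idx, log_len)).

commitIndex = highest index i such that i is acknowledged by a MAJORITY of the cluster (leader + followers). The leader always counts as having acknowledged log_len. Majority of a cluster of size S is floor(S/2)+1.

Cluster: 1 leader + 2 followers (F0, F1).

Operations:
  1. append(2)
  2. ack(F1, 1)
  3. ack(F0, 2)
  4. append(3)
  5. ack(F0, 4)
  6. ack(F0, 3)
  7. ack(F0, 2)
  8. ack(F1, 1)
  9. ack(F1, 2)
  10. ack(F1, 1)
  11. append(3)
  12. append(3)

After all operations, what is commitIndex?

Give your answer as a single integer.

Op 1: append 2 -> log_len=2
Op 2: F1 acks idx 1 -> match: F0=0 F1=1; commitIndex=1
Op 3: F0 acks idx 2 -> match: F0=2 F1=1; commitIndex=2
Op 4: append 3 -> log_len=5
Op 5: F0 acks idx 4 -> match: F0=4 F1=1; commitIndex=4
Op 6: F0 acks idx 3 -> match: F0=4 F1=1; commitIndex=4
Op 7: F0 acks idx 2 -> match: F0=4 F1=1; commitIndex=4
Op 8: F1 acks idx 1 -> match: F0=4 F1=1; commitIndex=4
Op 9: F1 acks idx 2 -> match: F0=4 F1=2; commitIndex=4
Op 10: F1 acks idx 1 -> match: F0=4 F1=2; commitIndex=4
Op 11: append 3 -> log_len=8
Op 12: append 3 -> log_len=11

Answer: 4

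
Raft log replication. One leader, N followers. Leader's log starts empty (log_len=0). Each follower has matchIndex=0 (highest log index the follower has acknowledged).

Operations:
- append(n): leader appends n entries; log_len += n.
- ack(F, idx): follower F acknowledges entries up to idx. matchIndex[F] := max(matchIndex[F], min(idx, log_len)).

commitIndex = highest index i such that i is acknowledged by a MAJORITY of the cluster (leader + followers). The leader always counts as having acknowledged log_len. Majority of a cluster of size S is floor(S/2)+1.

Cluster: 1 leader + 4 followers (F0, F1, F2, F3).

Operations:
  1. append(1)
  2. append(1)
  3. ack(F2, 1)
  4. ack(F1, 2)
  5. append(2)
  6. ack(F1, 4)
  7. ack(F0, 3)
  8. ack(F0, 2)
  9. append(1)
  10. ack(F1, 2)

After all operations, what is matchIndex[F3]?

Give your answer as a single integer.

Answer: 0

Derivation:
Op 1: append 1 -> log_len=1
Op 2: append 1 -> log_len=2
Op 3: F2 acks idx 1 -> match: F0=0 F1=0 F2=1 F3=0; commitIndex=0
Op 4: F1 acks idx 2 -> match: F0=0 F1=2 F2=1 F3=0; commitIndex=1
Op 5: append 2 -> log_len=4
Op 6: F1 acks idx 4 -> match: F0=0 F1=4 F2=1 F3=0; commitIndex=1
Op 7: F0 acks idx 3 -> match: F0=3 F1=4 F2=1 F3=0; commitIndex=3
Op 8: F0 acks idx 2 -> match: F0=3 F1=4 F2=1 F3=0; commitIndex=3
Op 9: append 1 -> log_len=5
Op 10: F1 acks idx 2 -> match: F0=3 F1=4 F2=1 F3=0; commitIndex=3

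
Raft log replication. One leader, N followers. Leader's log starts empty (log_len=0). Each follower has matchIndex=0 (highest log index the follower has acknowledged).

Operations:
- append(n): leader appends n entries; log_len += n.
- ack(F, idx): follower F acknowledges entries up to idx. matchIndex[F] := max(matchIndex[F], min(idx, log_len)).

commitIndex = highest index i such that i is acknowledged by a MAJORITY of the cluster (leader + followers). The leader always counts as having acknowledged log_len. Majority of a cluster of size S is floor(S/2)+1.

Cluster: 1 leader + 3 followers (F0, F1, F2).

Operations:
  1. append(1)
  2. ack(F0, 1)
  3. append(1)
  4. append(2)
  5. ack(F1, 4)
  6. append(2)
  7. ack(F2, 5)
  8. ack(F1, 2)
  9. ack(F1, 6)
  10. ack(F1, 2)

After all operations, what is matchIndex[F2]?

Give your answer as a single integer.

Answer: 5

Derivation:
Op 1: append 1 -> log_len=1
Op 2: F0 acks idx 1 -> match: F0=1 F1=0 F2=0; commitIndex=0
Op 3: append 1 -> log_len=2
Op 4: append 2 -> log_len=4
Op 5: F1 acks idx 4 -> match: F0=1 F1=4 F2=0; commitIndex=1
Op 6: append 2 -> log_len=6
Op 7: F2 acks idx 5 -> match: F0=1 F1=4 F2=5; commitIndex=4
Op 8: F1 acks idx 2 -> match: F0=1 F1=4 F2=5; commitIndex=4
Op 9: F1 acks idx 6 -> match: F0=1 F1=6 F2=5; commitIndex=5
Op 10: F1 acks idx 2 -> match: F0=1 F1=6 F2=5; commitIndex=5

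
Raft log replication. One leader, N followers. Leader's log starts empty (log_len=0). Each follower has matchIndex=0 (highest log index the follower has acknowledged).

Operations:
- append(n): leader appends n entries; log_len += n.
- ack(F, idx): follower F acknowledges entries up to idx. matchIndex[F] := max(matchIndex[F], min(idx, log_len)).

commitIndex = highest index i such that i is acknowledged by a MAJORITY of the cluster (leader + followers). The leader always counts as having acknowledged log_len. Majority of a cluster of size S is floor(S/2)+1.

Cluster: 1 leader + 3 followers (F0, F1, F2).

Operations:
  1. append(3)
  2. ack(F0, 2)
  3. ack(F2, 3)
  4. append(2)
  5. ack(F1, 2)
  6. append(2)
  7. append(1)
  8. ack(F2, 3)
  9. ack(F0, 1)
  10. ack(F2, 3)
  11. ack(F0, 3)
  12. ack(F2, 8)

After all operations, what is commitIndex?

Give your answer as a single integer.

Answer: 3

Derivation:
Op 1: append 3 -> log_len=3
Op 2: F0 acks idx 2 -> match: F0=2 F1=0 F2=0; commitIndex=0
Op 3: F2 acks idx 3 -> match: F0=2 F1=0 F2=3; commitIndex=2
Op 4: append 2 -> log_len=5
Op 5: F1 acks idx 2 -> match: F0=2 F1=2 F2=3; commitIndex=2
Op 6: append 2 -> log_len=7
Op 7: append 1 -> log_len=8
Op 8: F2 acks idx 3 -> match: F0=2 F1=2 F2=3; commitIndex=2
Op 9: F0 acks idx 1 -> match: F0=2 F1=2 F2=3; commitIndex=2
Op 10: F2 acks idx 3 -> match: F0=2 F1=2 F2=3; commitIndex=2
Op 11: F0 acks idx 3 -> match: F0=3 F1=2 F2=3; commitIndex=3
Op 12: F2 acks idx 8 -> match: F0=3 F1=2 F2=8; commitIndex=3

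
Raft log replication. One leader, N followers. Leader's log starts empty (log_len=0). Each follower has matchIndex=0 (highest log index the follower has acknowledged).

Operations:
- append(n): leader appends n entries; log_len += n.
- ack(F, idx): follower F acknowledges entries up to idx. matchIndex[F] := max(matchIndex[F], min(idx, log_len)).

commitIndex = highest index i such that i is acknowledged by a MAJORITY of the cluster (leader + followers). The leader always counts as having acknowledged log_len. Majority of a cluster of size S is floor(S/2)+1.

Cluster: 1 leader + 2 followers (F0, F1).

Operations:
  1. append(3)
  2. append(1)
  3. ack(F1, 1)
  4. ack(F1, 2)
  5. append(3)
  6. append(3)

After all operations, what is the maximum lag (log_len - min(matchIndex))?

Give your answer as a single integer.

Answer: 10

Derivation:
Op 1: append 3 -> log_len=3
Op 2: append 1 -> log_len=4
Op 3: F1 acks idx 1 -> match: F0=0 F1=1; commitIndex=1
Op 4: F1 acks idx 2 -> match: F0=0 F1=2; commitIndex=2
Op 5: append 3 -> log_len=7
Op 6: append 3 -> log_len=10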